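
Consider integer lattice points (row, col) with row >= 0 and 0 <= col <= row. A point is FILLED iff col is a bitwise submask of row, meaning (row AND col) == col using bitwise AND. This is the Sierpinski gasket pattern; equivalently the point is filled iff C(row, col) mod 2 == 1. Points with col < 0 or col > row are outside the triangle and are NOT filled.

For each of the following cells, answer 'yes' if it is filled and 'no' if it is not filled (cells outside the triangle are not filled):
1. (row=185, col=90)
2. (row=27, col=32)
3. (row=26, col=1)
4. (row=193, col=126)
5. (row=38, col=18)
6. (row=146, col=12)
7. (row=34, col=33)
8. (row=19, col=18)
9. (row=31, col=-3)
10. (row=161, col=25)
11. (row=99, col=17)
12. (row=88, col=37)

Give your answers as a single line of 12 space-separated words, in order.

Answer: no no no no no no no yes no no no no

Derivation:
(185,90): row=0b10111001, col=0b1011010, row AND col = 0b11000 = 24; 24 != 90 -> empty
(27,32): col outside [0, 27] -> not filled
(26,1): row=0b11010, col=0b1, row AND col = 0b0 = 0; 0 != 1 -> empty
(193,126): row=0b11000001, col=0b1111110, row AND col = 0b1000000 = 64; 64 != 126 -> empty
(38,18): row=0b100110, col=0b10010, row AND col = 0b10 = 2; 2 != 18 -> empty
(146,12): row=0b10010010, col=0b1100, row AND col = 0b0 = 0; 0 != 12 -> empty
(34,33): row=0b100010, col=0b100001, row AND col = 0b100000 = 32; 32 != 33 -> empty
(19,18): row=0b10011, col=0b10010, row AND col = 0b10010 = 18; 18 == 18 -> filled
(31,-3): col outside [0, 31] -> not filled
(161,25): row=0b10100001, col=0b11001, row AND col = 0b1 = 1; 1 != 25 -> empty
(99,17): row=0b1100011, col=0b10001, row AND col = 0b1 = 1; 1 != 17 -> empty
(88,37): row=0b1011000, col=0b100101, row AND col = 0b0 = 0; 0 != 37 -> empty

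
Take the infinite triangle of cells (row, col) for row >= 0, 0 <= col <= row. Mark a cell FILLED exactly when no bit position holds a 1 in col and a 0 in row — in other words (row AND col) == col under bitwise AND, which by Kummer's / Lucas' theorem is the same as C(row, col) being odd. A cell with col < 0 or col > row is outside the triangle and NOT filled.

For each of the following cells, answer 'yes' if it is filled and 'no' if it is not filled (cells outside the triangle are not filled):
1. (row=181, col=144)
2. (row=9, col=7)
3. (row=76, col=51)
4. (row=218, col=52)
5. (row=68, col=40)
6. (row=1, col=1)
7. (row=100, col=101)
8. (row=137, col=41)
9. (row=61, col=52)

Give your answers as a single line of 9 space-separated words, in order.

Answer: yes no no no no yes no no yes

Derivation:
(181,144): row=0b10110101, col=0b10010000, row AND col = 0b10010000 = 144; 144 == 144 -> filled
(9,7): row=0b1001, col=0b111, row AND col = 0b1 = 1; 1 != 7 -> empty
(76,51): row=0b1001100, col=0b110011, row AND col = 0b0 = 0; 0 != 51 -> empty
(218,52): row=0b11011010, col=0b110100, row AND col = 0b10000 = 16; 16 != 52 -> empty
(68,40): row=0b1000100, col=0b101000, row AND col = 0b0 = 0; 0 != 40 -> empty
(1,1): row=0b1, col=0b1, row AND col = 0b1 = 1; 1 == 1 -> filled
(100,101): col outside [0, 100] -> not filled
(137,41): row=0b10001001, col=0b101001, row AND col = 0b1001 = 9; 9 != 41 -> empty
(61,52): row=0b111101, col=0b110100, row AND col = 0b110100 = 52; 52 == 52 -> filled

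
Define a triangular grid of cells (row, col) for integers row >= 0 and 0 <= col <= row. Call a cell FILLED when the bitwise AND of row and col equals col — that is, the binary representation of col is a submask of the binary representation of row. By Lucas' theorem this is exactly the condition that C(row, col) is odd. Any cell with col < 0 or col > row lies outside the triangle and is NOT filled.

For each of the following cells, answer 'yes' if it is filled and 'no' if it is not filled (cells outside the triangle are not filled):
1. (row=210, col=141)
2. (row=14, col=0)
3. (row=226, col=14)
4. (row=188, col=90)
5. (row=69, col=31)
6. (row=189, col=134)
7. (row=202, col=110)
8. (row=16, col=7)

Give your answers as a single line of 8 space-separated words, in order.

(210,141): row=0b11010010, col=0b10001101, row AND col = 0b10000000 = 128; 128 != 141 -> empty
(14,0): row=0b1110, col=0b0, row AND col = 0b0 = 0; 0 == 0 -> filled
(226,14): row=0b11100010, col=0b1110, row AND col = 0b10 = 2; 2 != 14 -> empty
(188,90): row=0b10111100, col=0b1011010, row AND col = 0b11000 = 24; 24 != 90 -> empty
(69,31): row=0b1000101, col=0b11111, row AND col = 0b101 = 5; 5 != 31 -> empty
(189,134): row=0b10111101, col=0b10000110, row AND col = 0b10000100 = 132; 132 != 134 -> empty
(202,110): row=0b11001010, col=0b1101110, row AND col = 0b1001010 = 74; 74 != 110 -> empty
(16,7): row=0b10000, col=0b111, row AND col = 0b0 = 0; 0 != 7 -> empty

Answer: no yes no no no no no no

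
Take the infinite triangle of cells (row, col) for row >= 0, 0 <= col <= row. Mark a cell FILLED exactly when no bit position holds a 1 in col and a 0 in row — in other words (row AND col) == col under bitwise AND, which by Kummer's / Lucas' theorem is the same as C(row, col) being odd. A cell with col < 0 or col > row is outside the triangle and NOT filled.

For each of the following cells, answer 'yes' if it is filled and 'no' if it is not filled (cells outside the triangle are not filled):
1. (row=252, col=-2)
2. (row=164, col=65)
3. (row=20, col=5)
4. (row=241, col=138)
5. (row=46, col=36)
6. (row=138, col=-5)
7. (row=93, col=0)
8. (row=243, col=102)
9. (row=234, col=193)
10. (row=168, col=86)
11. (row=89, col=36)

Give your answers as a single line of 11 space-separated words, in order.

(252,-2): col outside [0, 252] -> not filled
(164,65): row=0b10100100, col=0b1000001, row AND col = 0b0 = 0; 0 != 65 -> empty
(20,5): row=0b10100, col=0b101, row AND col = 0b100 = 4; 4 != 5 -> empty
(241,138): row=0b11110001, col=0b10001010, row AND col = 0b10000000 = 128; 128 != 138 -> empty
(46,36): row=0b101110, col=0b100100, row AND col = 0b100100 = 36; 36 == 36 -> filled
(138,-5): col outside [0, 138] -> not filled
(93,0): row=0b1011101, col=0b0, row AND col = 0b0 = 0; 0 == 0 -> filled
(243,102): row=0b11110011, col=0b1100110, row AND col = 0b1100010 = 98; 98 != 102 -> empty
(234,193): row=0b11101010, col=0b11000001, row AND col = 0b11000000 = 192; 192 != 193 -> empty
(168,86): row=0b10101000, col=0b1010110, row AND col = 0b0 = 0; 0 != 86 -> empty
(89,36): row=0b1011001, col=0b100100, row AND col = 0b0 = 0; 0 != 36 -> empty

Answer: no no no no yes no yes no no no no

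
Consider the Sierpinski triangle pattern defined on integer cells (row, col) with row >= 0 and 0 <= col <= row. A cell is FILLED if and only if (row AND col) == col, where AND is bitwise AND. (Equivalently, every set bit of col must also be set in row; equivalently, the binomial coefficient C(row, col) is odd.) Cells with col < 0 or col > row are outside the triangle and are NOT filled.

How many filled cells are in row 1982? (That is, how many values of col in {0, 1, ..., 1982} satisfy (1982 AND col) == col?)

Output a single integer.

Answer: 512

Derivation:
1982 in binary = 11110111110
popcount(1982) = number of 1-bits in 11110111110 = 9
A col c satisfies (1982 AND c) == c iff every set bit of c is also set in 1982; each of the 9 set bits of 1982 can independently be on or off in c.
count = 2^9 = 512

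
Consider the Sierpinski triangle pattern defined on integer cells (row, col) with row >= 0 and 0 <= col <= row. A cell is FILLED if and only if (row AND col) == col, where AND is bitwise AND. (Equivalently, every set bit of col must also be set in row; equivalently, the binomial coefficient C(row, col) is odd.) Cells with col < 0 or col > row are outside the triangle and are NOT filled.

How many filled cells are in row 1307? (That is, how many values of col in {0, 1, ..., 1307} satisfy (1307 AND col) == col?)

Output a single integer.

Answer: 64

Derivation:
1307 in binary = 10100011011
popcount(1307) = number of 1-bits in 10100011011 = 6
A col c satisfies (1307 AND c) == c iff every set bit of c is also set in 1307; each of the 6 set bits of 1307 can independently be on or off in c.
count = 2^6 = 64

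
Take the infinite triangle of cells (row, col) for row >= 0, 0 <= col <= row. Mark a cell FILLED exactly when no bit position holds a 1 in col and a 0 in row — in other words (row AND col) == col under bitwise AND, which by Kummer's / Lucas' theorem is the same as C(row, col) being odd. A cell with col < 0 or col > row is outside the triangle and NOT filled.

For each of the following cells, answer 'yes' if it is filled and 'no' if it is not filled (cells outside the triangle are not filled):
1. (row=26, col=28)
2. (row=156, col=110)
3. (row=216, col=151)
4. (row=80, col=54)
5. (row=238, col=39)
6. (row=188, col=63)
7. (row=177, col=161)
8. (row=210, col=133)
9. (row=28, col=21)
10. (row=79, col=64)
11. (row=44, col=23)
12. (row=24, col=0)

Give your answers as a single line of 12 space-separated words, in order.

(26,28): col outside [0, 26] -> not filled
(156,110): row=0b10011100, col=0b1101110, row AND col = 0b1100 = 12; 12 != 110 -> empty
(216,151): row=0b11011000, col=0b10010111, row AND col = 0b10010000 = 144; 144 != 151 -> empty
(80,54): row=0b1010000, col=0b110110, row AND col = 0b10000 = 16; 16 != 54 -> empty
(238,39): row=0b11101110, col=0b100111, row AND col = 0b100110 = 38; 38 != 39 -> empty
(188,63): row=0b10111100, col=0b111111, row AND col = 0b111100 = 60; 60 != 63 -> empty
(177,161): row=0b10110001, col=0b10100001, row AND col = 0b10100001 = 161; 161 == 161 -> filled
(210,133): row=0b11010010, col=0b10000101, row AND col = 0b10000000 = 128; 128 != 133 -> empty
(28,21): row=0b11100, col=0b10101, row AND col = 0b10100 = 20; 20 != 21 -> empty
(79,64): row=0b1001111, col=0b1000000, row AND col = 0b1000000 = 64; 64 == 64 -> filled
(44,23): row=0b101100, col=0b10111, row AND col = 0b100 = 4; 4 != 23 -> empty
(24,0): row=0b11000, col=0b0, row AND col = 0b0 = 0; 0 == 0 -> filled

Answer: no no no no no no yes no no yes no yes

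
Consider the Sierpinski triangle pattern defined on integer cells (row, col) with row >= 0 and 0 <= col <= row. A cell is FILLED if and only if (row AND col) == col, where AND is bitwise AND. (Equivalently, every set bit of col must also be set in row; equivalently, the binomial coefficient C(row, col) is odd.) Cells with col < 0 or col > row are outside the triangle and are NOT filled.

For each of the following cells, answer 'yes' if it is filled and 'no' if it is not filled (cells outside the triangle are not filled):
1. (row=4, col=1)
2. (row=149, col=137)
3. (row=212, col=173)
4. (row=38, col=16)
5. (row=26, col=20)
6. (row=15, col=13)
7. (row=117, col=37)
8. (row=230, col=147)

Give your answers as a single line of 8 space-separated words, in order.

(4,1): row=0b100, col=0b1, row AND col = 0b0 = 0; 0 != 1 -> empty
(149,137): row=0b10010101, col=0b10001001, row AND col = 0b10000001 = 129; 129 != 137 -> empty
(212,173): row=0b11010100, col=0b10101101, row AND col = 0b10000100 = 132; 132 != 173 -> empty
(38,16): row=0b100110, col=0b10000, row AND col = 0b0 = 0; 0 != 16 -> empty
(26,20): row=0b11010, col=0b10100, row AND col = 0b10000 = 16; 16 != 20 -> empty
(15,13): row=0b1111, col=0b1101, row AND col = 0b1101 = 13; 13 == 13 -> filled
(117,37): row=0b1110101, col=0b100101, row AND col = 0b100101 = 37; 37 == 37 -> filled
(230,147): row=0b11100110, col=0b10010011, row AND col = 0b10000010 = 130; 130 != 147 -> empty

Answer: no no no no no yes yes no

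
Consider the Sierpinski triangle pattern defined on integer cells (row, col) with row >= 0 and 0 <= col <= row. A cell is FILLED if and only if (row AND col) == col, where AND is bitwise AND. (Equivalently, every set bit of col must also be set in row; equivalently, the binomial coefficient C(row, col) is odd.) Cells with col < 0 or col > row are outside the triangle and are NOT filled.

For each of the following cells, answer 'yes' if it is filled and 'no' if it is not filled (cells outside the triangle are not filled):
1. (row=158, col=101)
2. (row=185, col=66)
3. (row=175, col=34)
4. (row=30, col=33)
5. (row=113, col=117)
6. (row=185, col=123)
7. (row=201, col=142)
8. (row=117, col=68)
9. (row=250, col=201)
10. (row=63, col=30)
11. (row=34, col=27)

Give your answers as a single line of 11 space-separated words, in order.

(158,101): row=0b10011110, col=0b1100101, row AND col = 0b100 = 4; 4 != 101 -> empty
(185,66): row=0b10111001, col=0b1000010, row AND col = 0b0 = 0; 0 != 66 -> empty
(175,34): row=0b10101111, col=0b100010, row AND col = 0b100010 = 34; 34 == 34 -> filled
(30,33): col outside [0, 30] -> not filled
(113,117): col outside [0, 113] -> not filled
(185,123): row=0b10111001, col=0b1111011, row AND col = 0b111001 = 57; 57 != 123 -> empty
(201,142): row=0b11001001, col=0b10001110, row AND col = 0b10001000 = 136; 136 != 142 -> empty
(117,68): row=0b1110101, col=0b1000100, row AND col = 0b1000100 = 68; 68 == 68 -> filled
(250,201): row=0b11111010, col=0b11001001, row AND col = 0b11001000 = 200; 200 != 201 -> empty
(63,30): row=0b111111, col=0b11110, row AND col = 0b11110 = 30; 30 == 30 -> filled
(34,27): row=0b100010, col=0b11011, row AND col = 0b10 = 2; 2 != 27 -> empty

Answer: no no yes no no no no yes no yes no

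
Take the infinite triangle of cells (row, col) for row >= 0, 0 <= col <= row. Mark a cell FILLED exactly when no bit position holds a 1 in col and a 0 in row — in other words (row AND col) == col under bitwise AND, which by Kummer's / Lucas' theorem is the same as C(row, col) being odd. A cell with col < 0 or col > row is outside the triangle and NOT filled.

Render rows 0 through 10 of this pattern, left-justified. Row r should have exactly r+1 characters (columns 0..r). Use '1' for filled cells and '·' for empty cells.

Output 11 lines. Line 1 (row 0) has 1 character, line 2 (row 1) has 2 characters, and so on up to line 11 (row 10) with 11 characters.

Answer: 1
11
1·1
1111
1···1
11··11
1·1·1·1
11111111
1·······1
11······11
1·1·····1·1

Derivation:
r0=0: 1
r1=1: 11
r2=10: 1·1
r3=11: 1111
r4=100: 1···1
r5=101: 11··11
r6=110: 1·1·1·1
r7=111: 11111111
r8=1000: 1·······1
r9=1001: 11······11
r10=1010: 1·1·····1·1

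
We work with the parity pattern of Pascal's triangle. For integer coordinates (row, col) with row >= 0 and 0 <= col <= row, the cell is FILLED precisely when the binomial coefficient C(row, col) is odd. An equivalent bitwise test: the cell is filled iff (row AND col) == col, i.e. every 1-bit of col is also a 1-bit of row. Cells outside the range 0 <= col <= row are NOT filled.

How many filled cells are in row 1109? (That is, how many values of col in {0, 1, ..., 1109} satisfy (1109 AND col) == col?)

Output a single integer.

1109 in binary = 10001010101
popcount(1109) = number of 1-bits in 10001010101 = 5
A col c satisfies (1109 AND c) == c iff every set bit of c is also set in 1109; each of the 5 set bits of 1109 can independently be on or off in c.
count = 2^5 = 32

Answer: 32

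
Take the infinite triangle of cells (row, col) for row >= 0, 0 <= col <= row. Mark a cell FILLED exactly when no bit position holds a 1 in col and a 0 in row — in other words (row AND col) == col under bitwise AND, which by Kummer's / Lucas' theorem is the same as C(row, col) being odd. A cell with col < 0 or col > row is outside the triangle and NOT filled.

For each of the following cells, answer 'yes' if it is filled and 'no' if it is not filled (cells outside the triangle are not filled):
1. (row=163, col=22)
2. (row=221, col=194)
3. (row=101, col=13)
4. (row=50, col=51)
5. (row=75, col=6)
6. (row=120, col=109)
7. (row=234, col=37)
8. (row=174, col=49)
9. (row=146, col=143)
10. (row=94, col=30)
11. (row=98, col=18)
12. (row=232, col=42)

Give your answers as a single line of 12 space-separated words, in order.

(163,22): row=0b10100011, col=0b10110, row AND col = 0b10 = 2; 2 != 22 -> empty
(221,194): row=0b11011101, col=0b11000010, row AND col = 0b11000000 = 192; 192 != 194 -> empty
(101,13): row=0b1100101, col=0b1101, row AND col = 0b101 = 5; 5 != 13 -> empty
(50,51): col outside [0, 50] -> not filled
(75,6): row=0b1001011, col=0b110, row AND col = 0b10 = 2; 2 != 6 -> empty
(120,109): row=0b1111000, col=0b1101101, row AND col = 0b1101000 = 104; 104 != 109 -> empty
(234,37): row=0b11101010, col=0b100101, row AND col = 0b100000 = 32; 32 != 37 -> empty
(174,49): row=0b10101110, col=0b110001, row AND col = 0b100000 = 32; 32 != 49 -> empty
(146,143): row=0b10010010, col=0b10001111, row AND col = 0b10000010 = 130; 130 != 143 -> empty
(94,30): row=0b1011110, col=0b11110, row AND col = 0b11110 = 30; 30 == 30 -> filled
(98,18): row=0b1100010, col=0b10010, row AND col = 0b10 = 2; 2 != 18 -> empty
(232,42): row=0b11101000, col=0b101010, row AND col = 0b101000 = 40; 40 != 42 -> empty

Answer: no no no no no no no no no yes no no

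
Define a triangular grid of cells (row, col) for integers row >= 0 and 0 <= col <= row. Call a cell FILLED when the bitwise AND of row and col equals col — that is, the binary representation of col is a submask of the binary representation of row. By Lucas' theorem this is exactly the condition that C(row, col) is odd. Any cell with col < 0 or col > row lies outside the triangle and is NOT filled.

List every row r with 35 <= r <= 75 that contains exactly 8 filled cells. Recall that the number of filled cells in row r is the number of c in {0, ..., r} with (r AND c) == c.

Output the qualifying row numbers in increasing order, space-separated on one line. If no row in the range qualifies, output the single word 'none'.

Answer: 35 37 38 41 42 44 49 50 52 56 67 69 70 73 74

Derivation:
Row r has 2^popcount(r) filled cells, so we need popcount(r) = log2(8) = 3.
Scan r = 35..75 and keep those with exactly 3 one-bits:
r=35=100011 popcount=3 -> KEEP
r=36=100100 popcount=2 -> skip
r=37=100101 popcount=3 -> KEEP
r=38=100110 popcount=3 -> KEEP
r=39=100111 popcount=4 -> skip
r=40=101000 popcount=2 -> skip
r=41=101001 popcount=3 -> KEEP
r=42=101010 popcount=3 -> KEEP
r=43=101011 popcount=4 -> skip
r=44=101100 popcount=3 -> KEEP
r=45=101101 popcount=4 -> skip
r=46=101110 popcount=4 -> skip
r=47=101111 popcount=5 -> skip
r=48=110000 popcount=2 -> skip
r=49=110001 popcount=3 -> KEEP
r=50=110010 popcount=3 -> KEEP
r=51=110011 popcount=4 -> skip
r=52=110100 popcount=3 -> KEEP
r=53=110101 popcount=4 -> skip
r=54=110110 popcount=4 -> skip
r=55=110111 popcount=5 -> skip
r=56=111000 popcount=3 -> KEEP
r=57=111001 popcount=4 -> skip
r=58=111010 popcount=4 -> skip
r=59=111011 popcount=5 -> skip
r=60=111100 popcount=4 -> skip
r=61=111101 popcount=5 -> skip
r=62=111110 popcount=5 -> skip
r=63=111111 popcount=6 -> skip
r=64=1000000 popcount=1 -> skip
r=65=1000001 popcount=2 -> skip
r=66=1000010 popcount=2 -> skip
r=67=1000011 popcount=3 -> KEEP
r=68=1000100 popcount=2 -> skip
r=69=1000101 popcount=3 -> KEEP
r=70=1000110 popcount=3 -> KEEP
r=71=1000111 popcount=4 -> skip
r=72=1001000 popcount=2 -> skip
r=73=1001001 popcount=3 -> KEEP
r=74=1001010 popcount=3 -> KEEP
r=75=1001011 popcount=4 -> skip
Kept rows: 35 37 38 41 42 44 49 50 52 56 67 69 70 73 74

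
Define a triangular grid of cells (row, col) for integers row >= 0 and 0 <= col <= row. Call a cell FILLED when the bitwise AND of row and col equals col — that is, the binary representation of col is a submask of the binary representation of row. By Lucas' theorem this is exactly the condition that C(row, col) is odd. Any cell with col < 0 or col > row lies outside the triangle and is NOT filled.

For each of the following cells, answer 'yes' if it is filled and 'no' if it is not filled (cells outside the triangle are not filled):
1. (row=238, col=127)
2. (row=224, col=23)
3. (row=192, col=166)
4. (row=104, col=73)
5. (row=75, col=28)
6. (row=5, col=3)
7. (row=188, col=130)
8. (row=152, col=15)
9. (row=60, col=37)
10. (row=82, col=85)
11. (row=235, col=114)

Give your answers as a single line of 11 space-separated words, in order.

(238,127): row=0b11101110, col=0b1111111, row AND col = 0b1101110 = 110; 110 != 127 -> empty
(224,23): row=0b11100000, col=0b10111, row AND col = 0b0 = 0; 0 != 23 -> empty
(192,166): row=0b11000000, col=0b10100110, row AND col = 0b10000000 = 128; 128 != 166 -> empty
(104,73): row=0b1101000, col=0b1001001, row AND col = 0b1001000 = 72; 72 != 73 -> empty
(75,28): row=0b1001011, col=0b11100, row AND col = 0b1000 = 8; 8 != 28 -> empty
(5,3): row=0b101, col=0b11, row AND col = 0b1 = 1; 1 != 3 -> empty
(188,130): row=0b10111100, col=0b10000010, row AND col = 0b10000000 = 128; 128 != 130 -> empty
(152,15): row=0b10011000, col=0b1111, row AND col = 0b1000 = 8; 8 != 15 -> empty
(60,37): row=0b111100, col=0b100101, row AND col = 0b100100 = 36; 36 != 37 -> empty
(82,85): col outside [0, 82] -> not filled
(235,114): row=0b11101011, col=0b1110010, row AND col = 0b1100010 = 98; 98 != 114 -> empty

Answer: no no no no no no no no no no no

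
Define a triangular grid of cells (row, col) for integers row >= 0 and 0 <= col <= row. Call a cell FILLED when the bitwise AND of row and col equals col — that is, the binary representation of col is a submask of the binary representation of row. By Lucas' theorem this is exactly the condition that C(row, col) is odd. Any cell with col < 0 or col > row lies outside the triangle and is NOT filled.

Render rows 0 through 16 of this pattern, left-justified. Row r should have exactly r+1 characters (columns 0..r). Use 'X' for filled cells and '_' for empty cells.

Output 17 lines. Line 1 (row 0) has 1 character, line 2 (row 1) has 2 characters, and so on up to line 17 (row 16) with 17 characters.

r0=0: X
r1=1: XX
r2=10: X_X
r3=11: XXXX
r4=100: X___X
r5=101: XX__XX
r6=110: X_X_X_X
r7=111: XXXXXXXX
r8=1000: X_______X
r9=1001: XX______XX
r10=1010: X_X_____X_X
r11=1011: XXXX____XXXX
r12=1100: X___X___X___X
r13=1101: XX__XX__XX__XX
r14=1110: X_X_X_X_X_X_X_X
r15=1111: XXXXXXXXXXXXXXXX
r16=10000: X_______________X

Answer: X
XX
X_X
XXXX
X___X
XX__XX
X_X_X_X
XXXXXXXX
X_______X
XX______XX
X_X_____X_X
XXXX____XXXX
X___X___X___X
XX__XX__XX__XX
X_X_X_X_X_X_X_X
XXXXXXXXXXXXXXXX
X_______________X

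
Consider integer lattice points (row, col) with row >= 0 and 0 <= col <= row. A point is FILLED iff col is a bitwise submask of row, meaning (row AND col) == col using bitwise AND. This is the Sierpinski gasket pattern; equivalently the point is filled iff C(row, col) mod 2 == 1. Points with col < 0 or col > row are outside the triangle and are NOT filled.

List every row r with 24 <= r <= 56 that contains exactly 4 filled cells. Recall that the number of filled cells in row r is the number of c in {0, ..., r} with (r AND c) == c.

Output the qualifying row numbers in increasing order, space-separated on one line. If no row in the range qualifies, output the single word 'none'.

Row r has 2^popcount(r) filled cells, so we need popcount(r) = log2(4) = 2.
Scan r = 24..56 and keep those with exactly 2 one-bits:
r=24=11000 popcount=2 -> KEEP
r=25=11001 popcount=3 -> skip
r=26=11010 popcount=3 -> skip
r=27=11011 popcount=4 -> skip
r=28=11100 popcount=3 -> skip
r=29=11101 popcount=4 -> skip
r=30=11110 popcount=4 -> skip
r=31=11111 popcount=5 -> skip
r=32=100000 popcount=1 -> skip
r=33=100001 popcount=2 -> KEEP
r=34=100010 popcount=2 -> KEEP
r=35=100011 popcount=3 -> skip
r=36=100100 popcount=2 -> KEEP
r=37=100101 popcount=3 -> skip
r=38=100110 popcount=3 -> skip
r=39=100111 popcount=4 -> skip
r=40=101000 popcount=2 -> KEEP
r=41=101001 popcount=3 -> skip
r=42=101010 popcount=3 -> skip
r=43=101011 popcount=4 -> skip
r=44=101100 popcount=3 -> skip
r=45=101101 popcount=4 -> skip
r=46=101110 popcount=4 -> skip
r=47=101111 popcount=5 -> skip
r=48=110000 popcount=2 -> KEEP
r=49=110001 popcount=3 -> skip
r=50=110010 popcount=3 -> skip
r=51=110011 popcount=4 -> skip
r=52=110100 popcount=3 -> skip
r=53=110101 popcount=4 -> skip
r=54=110110 popcount=4 -> skip
r=55=110111 popcount=5 -> skip
r=56=111000 popcount=3 -> skip
Kept rows: 24 33 34 36 40 48

Answer: 24 33 34 36 40 48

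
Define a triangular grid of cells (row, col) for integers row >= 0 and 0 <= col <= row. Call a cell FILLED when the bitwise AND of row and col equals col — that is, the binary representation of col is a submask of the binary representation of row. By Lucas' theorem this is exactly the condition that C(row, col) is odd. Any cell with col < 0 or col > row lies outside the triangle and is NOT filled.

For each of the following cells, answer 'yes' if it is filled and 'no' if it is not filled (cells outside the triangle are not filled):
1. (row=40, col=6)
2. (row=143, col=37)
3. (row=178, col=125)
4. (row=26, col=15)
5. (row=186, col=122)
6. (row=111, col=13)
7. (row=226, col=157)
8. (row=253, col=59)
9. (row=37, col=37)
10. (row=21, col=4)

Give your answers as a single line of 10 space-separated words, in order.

(40,6): row=0b101000, col=0b110, row AND col = 0b0 = 0; 0 != 6 -> empty
(143,37): row=0b10001111, col=0b100101, row AND col = 0b101 = 5; 5 != 37 -> empty
(178,125): row=0b10110010, col=0b1111101, row AND col = 0b110000 = 48; 48 != 125 -> empty
(26,15): row=0b11010, col=0b1111, row AND col = 0b1010 = 10; 10 != 15 -> empty
(186,122): row=0b10111010, col=0b1111010, row AND col = 0b111010 = 58; 58 != 122 -> empty
(111,13): row=0b1101111, col=0b1101, row AND col = 0b1101 = 13; 13 == 13 -> filled
(226,157): row=0b11100010, col=0b10011101, row AND col = 0b10000000 = 128; 128 != 157 -> empty
(253,59): row=0b11111101, col=0b111011, row AND col = 0b111001 = 57; 57 != 59 -> empty
(37,37): row=0b100101, col=0b100101, row AND col = 0b100101 = 37; 37 == 37 -> filled
(21,4): row=0b10101, col=0b100, row AND col = 0b100 = 4; 4 == 4 -> filled

Answer: no no no no no yes no no yes yes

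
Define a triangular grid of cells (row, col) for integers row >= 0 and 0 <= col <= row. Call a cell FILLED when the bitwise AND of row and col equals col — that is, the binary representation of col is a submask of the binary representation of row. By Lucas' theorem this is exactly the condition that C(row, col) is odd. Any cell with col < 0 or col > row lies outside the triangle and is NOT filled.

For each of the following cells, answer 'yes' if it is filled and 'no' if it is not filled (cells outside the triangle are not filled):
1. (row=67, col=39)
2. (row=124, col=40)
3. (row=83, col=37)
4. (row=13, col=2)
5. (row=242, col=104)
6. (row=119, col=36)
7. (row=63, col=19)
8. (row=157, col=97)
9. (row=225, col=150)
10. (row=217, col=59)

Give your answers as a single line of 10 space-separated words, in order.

Answer: no yes no no no yes yes no no no

Derivation:
(67,39): row=0b1000011, col=0b100111, row AND col = 0b11 = 3; 3 != 39 -> empty
(124,40): row=0b1111100, col=0b101000, row AND col = 0b101000 = 40; 40 == 40 -> filled
(83,37): row=0b1010011, col=0b100101, row AND col = 0b1 = 1; 1 != 37 -> empty
(13,2): row=0b1101, col=0b10, row AND col = 0b0 = 0; 0 != 2 -> empty
(242,104): row=0b11110010, col=0b1101000, row AND col = 0b1100000 = 96; 96 != 104 -> empty
(119,36): row=0b1110111, col=0b100100, row AND col = 0b100100 = 36; 36 == 36 -> filled
(63,19): row=0b111111, col=0b10011, row AND col = 0b10011 = 19; 19 == 19 -> filled
(157,97): row=0b10011101, col=0b1100001, row AND col = 0b1 = 1; 1 != 97 -> empty
(225,150): row=0b11100001, col=0b10010110, row AND col = 0b10000000 = 128; 128 != 150 -> empty
(217,59): row=0b11011001, col=0b111011, row AND col = 0b11001 = 25; 25 != 59 -> empty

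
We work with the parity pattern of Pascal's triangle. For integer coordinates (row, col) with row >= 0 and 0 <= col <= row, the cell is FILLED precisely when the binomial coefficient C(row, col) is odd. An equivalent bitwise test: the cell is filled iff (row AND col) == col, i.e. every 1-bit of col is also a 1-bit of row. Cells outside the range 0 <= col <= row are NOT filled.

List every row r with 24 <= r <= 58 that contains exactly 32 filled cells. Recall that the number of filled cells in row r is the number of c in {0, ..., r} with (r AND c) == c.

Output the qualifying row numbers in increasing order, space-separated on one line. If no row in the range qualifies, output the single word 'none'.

Answer: 31 47 55

Derivation:
Row r has 2^popcount(r) filled cells, so we need popcount(r) = log2(32) = 5.
Scan r = 24..58 and keep those with exactly 5 one-bits:
r=24=11000 popcount=2 -> skip
r=25=11001 popcount=3 -> skip
r=26=11010 popcount=3 -> skip
r=27=11011 popcount=4 -> skip
r=28=11100 popcount=3 -> skip
r=29=11101 popcount=4 -> skip
r=30=11110 popcount=4 -> skip
r=31=11111 popcount=5 -> KEEP
r=32=100000 popcount=1 -> skip
r=33=100001 popcount=2 -> skip
r=34=100010 popcount=2 -> skip
r=35=100011 popcount=3 -> skip
r=36=100100 popcount=2 -> skip
r=37=100101 popcount=3 -> skip
r=38=100110 popcount=3 -> skip
r=39=100111 popcount=4 -> skip
r=40=101000 popcount=2 -> skip
r=41=101001 popcount=3 -> skip
r=42=101010 popcount=3 -> skip
r=43=101011 popcount=4 -> skip
r=44=101100 popcount=3 -> skip
r=45=101101 popcount=4 -> skip
r=46=101110 popcount=4 -> skip
r=47=101111 popcount=5 -> KEEP
r=48=110000 popcount=2 -> skip
r=49=110001 popcount=3 -> skip
r=50=110010 popcount=3 -> skip
r=51=110011 popcount=4 -> skip
r=52=110100 popcount=3 -> skip
r=53=110101 popcount=4 -> skip
r=54=110110 popcount=4 -> skip
r=55=110111 popcount=5 -> KEEP
r=56=111000 popcount=3 -> skip
r=57=111001 popcount=4 -> skip
r=58=111010 popcount=4 -> skip
Kept rows: 31 47 55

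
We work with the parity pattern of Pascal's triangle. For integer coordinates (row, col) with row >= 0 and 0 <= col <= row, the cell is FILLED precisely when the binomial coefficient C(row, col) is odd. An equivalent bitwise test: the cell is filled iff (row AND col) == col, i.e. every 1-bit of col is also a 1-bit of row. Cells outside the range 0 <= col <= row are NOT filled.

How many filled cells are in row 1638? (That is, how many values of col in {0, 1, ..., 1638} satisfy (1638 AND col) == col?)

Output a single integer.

1638 in binary = 11001100110
popcount(1638) = number of 1-bits in 11001100110 = 6
A col c satisfies (1638 AND c) == c iff every set bit of c is also set in 1638; each of the 6 set bits of 1638 can independently be on or off in c.
count = 2^6 = 64

Answer: 64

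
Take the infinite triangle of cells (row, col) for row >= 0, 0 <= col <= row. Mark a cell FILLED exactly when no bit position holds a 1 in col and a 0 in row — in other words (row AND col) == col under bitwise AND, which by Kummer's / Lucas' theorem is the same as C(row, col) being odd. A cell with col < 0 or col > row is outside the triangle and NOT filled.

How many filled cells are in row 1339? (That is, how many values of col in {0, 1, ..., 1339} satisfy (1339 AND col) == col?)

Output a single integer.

Answer: 128

Derivation:
1339 in binary = 10100111011
popcount(1339) = number of 1-bits in 10100111011 = 7
A col c satisfies (1339 AND c) == c iff every set bit of c is also set in 1339; each of the 7 set bits of 1339 can independently be on or off in c.
count = 2^7 = 128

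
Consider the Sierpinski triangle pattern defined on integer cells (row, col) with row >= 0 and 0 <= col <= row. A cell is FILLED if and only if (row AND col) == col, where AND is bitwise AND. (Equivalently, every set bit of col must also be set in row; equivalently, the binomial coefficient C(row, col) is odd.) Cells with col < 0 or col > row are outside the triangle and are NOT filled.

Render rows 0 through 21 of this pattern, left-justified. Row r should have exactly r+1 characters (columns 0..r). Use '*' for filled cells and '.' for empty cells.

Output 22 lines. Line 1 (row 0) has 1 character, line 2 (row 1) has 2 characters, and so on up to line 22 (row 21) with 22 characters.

r0=0: *
r1=1: **
r2=10: *.*
r3=11: ****
r4=100: *...*
r5=101: **..**
r6=110: *.*.*.*
r7=111: ********
r8=1000: *.......*
r9=1001: **......**
r10=1010: *.*.....*.*
r11=1011: ****....****
r12=1100: *...*...*...*
r13=1101: **..**..**..**
r14=1110: *.*.*.*.*.*.*.*
r15=1111: ****************
r16=10000: *...............*
r17=10001: **..............**
r18=10010: *.*.............*.*
r19=10011: ****............****
r20=10100: *...*...........*...*
r21=10101: **..**..........**..**

Answer: *
**
*.*
****
*...*
**..**
*.*.*.*
********
*.......*
**......**
*.*.....*.*
****....****
*...*...*...*
**..**..**..**
*.*.*.*.*.*.*.*
****************
*...............*
**..............**
*.*.............*.*
****............****
*...*...........*...*
**..**..........**..**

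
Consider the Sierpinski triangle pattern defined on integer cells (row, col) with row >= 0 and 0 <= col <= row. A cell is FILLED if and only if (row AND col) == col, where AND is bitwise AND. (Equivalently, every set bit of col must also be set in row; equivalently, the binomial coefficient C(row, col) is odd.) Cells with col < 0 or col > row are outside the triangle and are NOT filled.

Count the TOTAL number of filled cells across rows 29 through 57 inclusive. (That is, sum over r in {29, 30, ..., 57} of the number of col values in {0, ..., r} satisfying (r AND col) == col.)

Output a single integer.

Answer: 358

Derivation:
r29=11101 pc4: +16 =16
r30=11110 pc4: +16 =32
r31=11111 pc5: +32 =64
r32=100000 pc1: +2 =66
r33=100001 pc2: +4 =70
r34=100010 pc2: +4 =74
r35=100011 pc3: +8 =82
r36=100100 pc2: +4 =86
r37=100101 pc3: +8 =94
r38=100110 pc3: +8 =102
r39=100111 pc4: +16 =118
r40=101000 pc2: +4 =122
r41=101001 pc3: +8 =130
r42=101010 pc3: +8 =138
r43=101011 pc4: +16 =154
r44=101100 pc3: +8 =162
r45=101101 pc4: +16 =178
r46=101110 pc4: +16 =194
r47=101111 pc5: +32 =226
r48=110000 pc2: +4 =230
r49=110001 pc3: +8 =238
r50=110010 pc3: +8 =246
r51=110011 pc4: +16 =262
r52=110100 pc3: +8 =270
r53=110101 pc4: +16 =286
r54=110110 pc4: +16 =302
r55=110111 pc5: +32 =334
r56=111000 pc3: +8 =342
r57=111001 pc4: +16 =358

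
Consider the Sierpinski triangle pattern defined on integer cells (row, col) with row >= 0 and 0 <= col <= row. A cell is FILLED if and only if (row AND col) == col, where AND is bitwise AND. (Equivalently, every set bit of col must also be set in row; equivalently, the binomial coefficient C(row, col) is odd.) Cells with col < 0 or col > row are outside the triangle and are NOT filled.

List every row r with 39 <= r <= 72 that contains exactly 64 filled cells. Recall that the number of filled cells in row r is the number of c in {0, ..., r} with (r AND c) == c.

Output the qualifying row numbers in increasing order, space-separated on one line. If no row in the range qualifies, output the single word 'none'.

Answer: 63

Derivation:
Row r has 2^popcount(r) filled cells, so we need popcount(r) = log2(64) = 6.
Scan r = 39..72 and keep those with exactly 6 one-bits:
r=39=100111 popcount=4 -> skip
r=40=101000 popcount=2 -> skip
r=41=101001 popcount=3 -> skip
r=42=101010 popcount=3 -> skip
r=43=101011 popcount=4 -> skip
r=44=101100 popcount=3 -> skip
r=45=101101 popcount=4 -> skip
r=46=101110 popcount=4 -> skip
r=47=101111 popcount=5 -> skip
r=48=110000 popcount=2 -> skip
r=49=110001 popcount=3 -> skip
r=50=110010 popcount=3 -> skip
r=51=110011 popcount=4 -> skip
r=52=110100 popcount=3 -> skip
r=53=110101 popcount=4 -> skip
r=54=110110 popcount=4 -> skip
r=55=110111 popcount=5 -> skip
r=56=111000 popcount=3 -> skip
r=57=111001 popcount=4 -> skip
r=58=111010 popcount=4 -> skip
r=59=111011 popcount=5 -> skip
r=60=111100 popcount=4 -> skip
r=61=111101 popcount=5 -> skip
r=62=111110 popcount=5 -> skip
r=63=111111 popcount=6 -> KEEP
r=64=1000000 popcount=1 -> skip
r=65=1000001 popcount=2 -> skip
r=66=1000010 popcount=2 -> skip
r=67=1000011 popcount=3 -> skip
r=68=1000100 popcount=2 -> skip
r=69=1000101 popcount=3 -> skip
r=70=1000110 popcount=3 -> skip
r=71=1000111 popcount=4 -> skip
r=72=1001000 popcount=2 -> skip
Kept rows: 63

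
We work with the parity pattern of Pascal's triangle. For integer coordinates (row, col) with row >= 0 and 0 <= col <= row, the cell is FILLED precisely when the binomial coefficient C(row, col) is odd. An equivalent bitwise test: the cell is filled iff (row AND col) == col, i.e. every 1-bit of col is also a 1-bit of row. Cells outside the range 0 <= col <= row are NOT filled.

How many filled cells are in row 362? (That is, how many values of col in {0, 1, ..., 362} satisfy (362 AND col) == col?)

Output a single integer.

362 in binary = 101101010
popcount(362) = number of 1-bits in 101101010 = 5
A col c satisfies (362 AND c) == c iff every set bit of c is also set in 362; each of the 5 set bits of 362 can independently be on or off in c.
count = 2^5 = 32

Answer: 32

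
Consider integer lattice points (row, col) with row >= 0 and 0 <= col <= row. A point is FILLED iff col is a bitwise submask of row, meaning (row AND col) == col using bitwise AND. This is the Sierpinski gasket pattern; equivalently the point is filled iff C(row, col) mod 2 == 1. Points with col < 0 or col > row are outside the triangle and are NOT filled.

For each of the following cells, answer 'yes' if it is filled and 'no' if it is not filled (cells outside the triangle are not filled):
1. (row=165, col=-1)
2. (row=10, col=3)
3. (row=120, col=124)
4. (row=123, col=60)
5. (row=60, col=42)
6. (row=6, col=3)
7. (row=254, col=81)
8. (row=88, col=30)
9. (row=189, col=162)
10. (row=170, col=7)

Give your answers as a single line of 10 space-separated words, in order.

Answer: no no no no no no no no no no

Derivation:
(165,-1): col outside [0, 165] -> not filled
(10,3): row=0b1010, col=0b11, row AND col = 0b10 = 2; 2 != 3 -> empty
(120,124): col outside [0, 120] -> not filled
(123,60): row=0b1111011, col=0b111100, row AND col = 0b111000 = 56; 56 != 60 -> empty
(60,42): row=0b111100, col=0b101010, row AND col = 0b101000 = 40; 40 != 42 -> empty
(6,3): row=0b110, col=0b11, row AND col = 0b10 = 2; 2 != 3 -> empty
(254,81): row=0b11111110, col=0b1010001, row AND col = 0b1010000 = 80; 80 != 81 -> empty
(88,30): row=0b1011000, col=0b11110, row AND col = 0b11000 = 24; 24 != 30 -> empty
(189,162): row=0b10111101, col=0b10100010, row AND col = 0b10100000 = 160; 160 != 162 -> empty
(170,7): row=0b10101010, col=0b111, row AND col = 0b10 = 2; 2 != 7 -> empty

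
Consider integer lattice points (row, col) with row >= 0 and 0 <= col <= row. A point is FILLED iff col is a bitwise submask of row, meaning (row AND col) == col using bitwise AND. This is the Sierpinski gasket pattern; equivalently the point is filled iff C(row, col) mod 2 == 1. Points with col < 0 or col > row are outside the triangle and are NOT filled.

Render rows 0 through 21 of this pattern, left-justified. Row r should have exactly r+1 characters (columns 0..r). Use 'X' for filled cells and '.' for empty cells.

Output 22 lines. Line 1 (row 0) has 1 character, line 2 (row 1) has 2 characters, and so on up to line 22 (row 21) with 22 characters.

r0=0: X
r1=1: XX
r2=10: X.X
r3=11: XXXX
r4=100: X...X
r5=101: XX..XX
r6=110: X.X.X.X
r7=111: XXXXXXXX
r8=1000: X.......X
r9=1001: XX......XX
r10=1010: X.X.....X.X
r11=1011: XXXX....XXXX
r12=1100: X...X...X...X
r13=1101: XX..XX..XX..XX
r14=1110: X.X.X.X.X.X.X.X
r15=1111: XXXXXXXXXXXXXXXX
r16=10000: X...............X
r17=10001: XX..............XX
r18=10010: X.X.............X.X
r19=10011: XXXX............XXXX
r20=10100: X...X...........X...X
r21=10101: XX..XX..........XX..XX

Answer: X
XX
X.X
XXXX
X...X
XX..XX
X.X.X.X
XXXXXXXX
X.......X
XX......XX
X.X.....X.X
XXXX....XXXX
X...X...X...X
XX..XX..XX..XX
X.X.X.X.X.X.X.X
XXXXXXXXXXXXXXXX
X...............X
XX..............XX
X.X.............X.X
XXXX............XXXX
X...X...........X...X
XX..XX..........XX..XX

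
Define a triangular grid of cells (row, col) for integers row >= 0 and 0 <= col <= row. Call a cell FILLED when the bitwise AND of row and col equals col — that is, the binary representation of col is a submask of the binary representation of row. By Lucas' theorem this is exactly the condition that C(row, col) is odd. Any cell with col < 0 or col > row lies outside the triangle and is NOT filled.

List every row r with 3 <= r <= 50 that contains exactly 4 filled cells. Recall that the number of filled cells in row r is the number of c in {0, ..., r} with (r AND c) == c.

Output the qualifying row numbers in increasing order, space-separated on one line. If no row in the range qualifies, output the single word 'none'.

Row r has 2^popcount(r) filled cells, so we need popcount(r) = log2(4) = 2.
Scan r = 3..50 and keep those with exactly 2 one-bits:
r=3=11 popcount=2 -> KEEP
r=4=100 popcount=1 -> skip
r=5=101 popcount=2 -> KEEP
r=6=110 popcount=2 -> KEEP
r=7=111 popcount=3 -> skip
r=8=1000 popcount=1 -> skip
r=9=1001 popcount=2 -> KEEP
r=10=1010 popcount=2 -> KEEP
r=11=1011 popcount=3 -> skip
r=12=1100 popcount=2 -> KEEP
r=13=1101 popcount=3 -> skip
r=14=1110 popcount=3 -> skip
r=15=1111 popcount=4 -> skip
r=16=10000 popcount=1 -> skip
r=17=10001 popcount=2 -> KEEP
r=18=10010 popcount=2 -> KEEP
r=19=10011 popcount=3 -> skip
r=20=10100 popcount=2 -> KEEP
r=21=10101 popcount=3 -> skip
r=22=10110 popcount=3 -> skip
r=23=10111 popcount=4 -> skip
r=24=11000 popcount=2 -> KEEP
r=25=11001 popcount=3 -> skip
r=26=11010 popcount=3 -> skip
r=27=11011 popcount=4 -> skip
r=28=11100 popcount=3 -> skip
r=29=11101 popcount=4 -> skip
r=30=11110 popcount=4 -> skip
r=31=11111 popcount=5 -> skip
r=32=100000 popcount=1 -> skip
r=33=100001 popcount=2 -> KEEP
r=34=100010 popcount=2 -> KEEP
r=35=100011 popcount=3 -> skip
r=36=100100 popcount=2 -> KEEP
r=37=100101 popcount=3 -> skip
r=38=100110 popcount=3 -> skip
r=39=100111 popcount=4 -> skip
r=40=101000 popcount=2 -> KEEP
r=41=101001 popcount=3 -> skip
r=42=101010 popcount=3 -> skip
r=43=101011 popcount=4 -> skip
r=44=101100 popcount=3 -> skip
r=45=101101 popcount=4 -> skip
r=46=101110 popcount=4 -> skip
r=47=101111 popcount=5 -> skip
r=48=110000 popcount=2 -> KEEP
r=49=110001 popcount=3 -> skip
r=50=110010 popcount=3 -> skip
Kept rows: 3 5 6 9 10 12 17 18 20 24 33 34 36 40 48

Answer: 3 5 6 9 10 12 17 18 20 24 33 34 36 40 48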